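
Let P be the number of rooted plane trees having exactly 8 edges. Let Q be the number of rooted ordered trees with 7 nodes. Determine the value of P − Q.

1298

A rooted plane tree with 8 edges has 9 nodes, and the count is C_8. So P = C_8 = 1430.
A rooted plane tree on 7 nodes has 6 edges, and such trees are counted by C_6. So Q = C_6 = 132.
P − Q = 1430 − 132 = 1298.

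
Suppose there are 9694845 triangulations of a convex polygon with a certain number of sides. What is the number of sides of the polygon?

17

Triangulations of a convex m-gon are counted by C_{m−2}; 9694845 = C_15.
So m − 2 = 15, giving m = 17 sides.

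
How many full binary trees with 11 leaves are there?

16796

Full binary trees with 11 leaves have 11−1 = 10 internal nodes, so there are C_10 of them.
C_10 = C_9 · 2(2·9+1)/(9+2) = 4862 · 38/11 = 16796.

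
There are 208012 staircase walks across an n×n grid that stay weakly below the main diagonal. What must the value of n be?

Such diagonal-avoiding paths in an n×n grid are counted by C_n. Since C_12 = 208012, the index is 12.

12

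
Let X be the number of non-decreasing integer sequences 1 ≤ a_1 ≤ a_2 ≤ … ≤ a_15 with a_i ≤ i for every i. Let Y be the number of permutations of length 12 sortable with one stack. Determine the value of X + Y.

Such sub-staircase sequences of length n are counted by C_n; here n = 15. So X = C_15 = 9694845.
By Knuth's characterisation, the stack-sortable permutations of length 12 are the 231-avoiders, numbering C_12. So Y = C_12 = 208012.
X + Y = 9694845 + 208012 = 9902857.

9902857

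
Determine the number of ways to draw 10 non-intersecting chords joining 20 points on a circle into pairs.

16796

Pairing 20 circle points by 10 non-crossing chords gives C_10 matchings.
C_10 = C_9 · 2(2·9+1)/(9+2) = 4862 · 38/11 = 16796.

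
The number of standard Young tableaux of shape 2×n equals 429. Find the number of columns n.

Standard Young tableaux of shape 2×n are counted by C_n. Since C_7 = 429, the index is 7.

7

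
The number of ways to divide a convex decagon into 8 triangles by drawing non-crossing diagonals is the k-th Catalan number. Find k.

A convex 10-gon is triangulated into 8 triangles, and the number of such triangulations is the Catalan number C_{10−2} = C_8.

8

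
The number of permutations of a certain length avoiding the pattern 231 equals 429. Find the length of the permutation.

Permutations of [n] avoiding a fixed length-3 pattern are counted by C_n. Since C_7 = 429, the index is 7.

7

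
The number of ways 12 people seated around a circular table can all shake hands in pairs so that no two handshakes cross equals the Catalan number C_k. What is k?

With 12 = 2·6 people, non-crossing handshake pairings are non-crossing perfect matchings on a circle, counted by C_6.

6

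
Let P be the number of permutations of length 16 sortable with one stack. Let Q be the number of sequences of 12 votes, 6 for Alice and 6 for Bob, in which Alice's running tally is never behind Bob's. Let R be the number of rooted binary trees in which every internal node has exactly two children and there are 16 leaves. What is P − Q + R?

45052383

By Knuth's characterisation, the stack-sortable permutations of length 16 are the 231-avoiders, numbering C_16. So P = C_16 = 35357670.
Reading a vote for the leader as '(' and for the other as ')' turns such a sequence into a balanced string of 6 pairs, so the count is C_6. So Q = C_6 = 132.
Full binary trees with 16 leaves have 16−1 = 15 internal nodes, so there are C_15 of them. So R = C_15 = 9694845.
P − Q + R = 35357670 − 132 + 9694845 = 45052383.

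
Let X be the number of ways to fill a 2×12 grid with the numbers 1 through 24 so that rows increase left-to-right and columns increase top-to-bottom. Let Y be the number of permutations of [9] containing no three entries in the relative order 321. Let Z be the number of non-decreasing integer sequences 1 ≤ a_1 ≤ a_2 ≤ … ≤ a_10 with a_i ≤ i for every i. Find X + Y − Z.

196078

Standard Young tableaux of shape 2×n are counted by C_n; here n = 12. So X = C_12 = 208012.
Permutations of [n] avoiding any single length-3 pattern are counted by C_n; here n = 9. So Y = C_9 = 4862.
Weakly increasing sequences with a_i ≤ i biject with Dyck paths of semilength 10, so there are C_10. So Z = C_10 = 16796.
X + Y − Z = 208012 + 4862 − 16796 = 196078.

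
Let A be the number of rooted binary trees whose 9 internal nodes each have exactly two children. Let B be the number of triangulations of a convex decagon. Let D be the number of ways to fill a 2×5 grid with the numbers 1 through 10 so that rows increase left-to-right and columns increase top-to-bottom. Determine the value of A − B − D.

The number of full binary trees on 9 internal nodes is the Catalan number C_9. So A = C_9 = 4862.
The number of triangulations of a 10-gon is the Catalan number C_8 (index = sides − 2). So B = C_8 = 1430.
Standard Young tableaux of shape 2×n are counted by C_n; here n = 5. So D = C_5 = 42.
A − B − D = 4862 − 1430 − 42 = 3390.

3390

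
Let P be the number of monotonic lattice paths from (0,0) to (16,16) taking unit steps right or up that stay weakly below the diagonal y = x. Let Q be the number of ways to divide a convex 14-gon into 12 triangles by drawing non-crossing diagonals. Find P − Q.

Sub-diagonal monotone paths from (0,0) to (16,16) biject with Dyck paths of semilength 16, giving C_16. So P = C_16 = 35357670.
A convex 14-gon is triangulated into 12 triangles, and the number of such triangulations is the Catalan number C_{14−2} = C_12. So Q = C_12 = 208012.
P − Q = 35357670 − 208012 = 35149658.

35149658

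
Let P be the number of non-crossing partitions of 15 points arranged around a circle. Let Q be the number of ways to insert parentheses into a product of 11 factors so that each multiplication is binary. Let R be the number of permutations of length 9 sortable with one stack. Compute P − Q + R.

Non-crossing partitions of an n-element set are counted by C_n; here n = 15. So P = C_15 = 9694845.
Parenthesizations of m factors correspond to full binary trees with m leaves, counted by C_{m−1}; m = 11 gives C_10. So Q = C_10 = 16796.
Stack-sortable permutations are exactly the 231-avoiding ones, counted by C_n; here n = 9. So R = C_9 = 4862.
P − Q + R = 9694845 − 16796 + 4862 = 9682911.

9682911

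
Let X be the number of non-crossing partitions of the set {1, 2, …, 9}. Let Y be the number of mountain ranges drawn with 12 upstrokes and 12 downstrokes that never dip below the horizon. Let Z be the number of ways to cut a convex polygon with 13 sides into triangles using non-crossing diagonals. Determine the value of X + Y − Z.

154088

Non-crossing partitions of an n-element set are counted by C_n; here n = 9. So X = C_9 = 4862.
A Dyck path with 12 up-steps and 12 down-steps has semilength 12, so there are C_12 of them. So Y = C_12 = 208012.
The number of triangulations of a 13-gon is the Catalan number C_11 (index = sides − 2). So Z = C_11 = 58786.
X + Y − Z = 4862 + 208012 − 58786 = 154088.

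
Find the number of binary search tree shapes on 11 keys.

58786

Binary trees (left/right distinguished) on n nodes are counted by C_n; here n = 11.
C_11 = C(22,11)/12 = 705432/12 = 58786.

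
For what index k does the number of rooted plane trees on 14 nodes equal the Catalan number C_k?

13

Rooted ordered (plane) trees on m nodes have m−1 edges and are counted by C_{m−1}; m = 14 gives C_13.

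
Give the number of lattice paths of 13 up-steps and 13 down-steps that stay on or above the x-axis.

A Dyck path with 13 up-steps and 13 down-steps has semilength 13, so there are C_13 of them.
C_13 = C(26,13)/14 = 10400600/14 = 742900.

742900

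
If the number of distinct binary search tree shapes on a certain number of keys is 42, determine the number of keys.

Binary search tree shapes on n keys are counted by C_n, and C_5 = 42.

5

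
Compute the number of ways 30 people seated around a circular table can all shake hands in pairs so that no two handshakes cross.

9694845

With 30 = 2·15 people, non-crossing handshake pairings are non-crossing perfect matchings on a circle, counted by C_15.
C_15 = C(30,15)/16 = 155117520/16 = 9694845.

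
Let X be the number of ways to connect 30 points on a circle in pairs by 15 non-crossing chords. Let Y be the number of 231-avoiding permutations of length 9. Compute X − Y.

Non-crossing perfect matchings of 2n points on a circle are counted by C_n; with 30 points, n = 15. So X = C_15 = 9694845.
For any fixed pattern of length 3, the pattern-avoiding permutations of [9] number C_9. So Y = C_9 = 4862.
X − Y = 9694845 − 4862 = 9689983.

9689983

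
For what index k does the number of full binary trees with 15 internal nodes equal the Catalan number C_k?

15

The number of full binary trees on 15 internal nodes is the Catalan number C_15.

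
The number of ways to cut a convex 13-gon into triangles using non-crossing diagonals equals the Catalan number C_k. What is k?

11

A convex 13-gon is triangulated into 11 triangles, and the number of such triangulations is the Catalan number C_{13−2} = C_11.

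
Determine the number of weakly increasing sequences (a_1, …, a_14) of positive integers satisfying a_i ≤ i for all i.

Weakly increasing sequences with a_i ≤ i biject with Dyck paths of semilength 14, so there are C_14.
C_14 = C(28,14)/15 = 40116600/15 = 2674440.

2674440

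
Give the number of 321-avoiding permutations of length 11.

58786

Permutations of [n] avoiding any single length-3 pattern are counted by C_n; here n = 11.
C_11 = C(22,11)/12 = 705432/12 = 58786.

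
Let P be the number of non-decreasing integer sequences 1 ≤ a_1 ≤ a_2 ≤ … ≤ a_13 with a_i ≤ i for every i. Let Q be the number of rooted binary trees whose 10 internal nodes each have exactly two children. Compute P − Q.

726104

Such sub-staircase sequences of length n are counted by C_n; here n = 13. So P = C_13 = 742900.
Full binary trees with n internal nodes are counted by C_n; here n = 10. So Q = C_10 = 16796.
P − Q = 742900 − 16796 = 726104.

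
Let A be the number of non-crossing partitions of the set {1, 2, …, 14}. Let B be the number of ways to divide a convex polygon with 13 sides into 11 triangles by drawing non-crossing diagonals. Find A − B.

The non-crossing partitions of [14] form a lattice of size C_14. So A = C_14 = 2674440.
A convex 13-gon is triangulated into 11 triangles, and the number of such triangulations is the Catalan number C_{13−2} = C_11. So B = C_11 = 58786.
A − B = 2674440 − 58786 = 2615654.

2615654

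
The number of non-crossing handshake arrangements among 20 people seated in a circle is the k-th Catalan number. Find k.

With 20 = 2·10 people, non-crossing handshake pairings are non-crossing perfect matchings on a circle, counted by C_10.

10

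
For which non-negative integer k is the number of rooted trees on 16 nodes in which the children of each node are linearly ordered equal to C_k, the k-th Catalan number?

15

A rooted plane tree on 16 nodes has 15 edges, and such trees are counted by C_15.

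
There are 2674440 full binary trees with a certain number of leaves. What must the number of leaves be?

15

Full binary trees with L leaves are counted by C_{L−1}; 2674440 = C_14.
So the index is 14, and the number of leaves is 14 + 1 = 15.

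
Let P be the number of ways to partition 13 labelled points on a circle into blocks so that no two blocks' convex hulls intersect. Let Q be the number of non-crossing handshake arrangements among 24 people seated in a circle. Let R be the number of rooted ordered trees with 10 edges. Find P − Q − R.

518092

Non-crossing partitions of an n-element set are counted by C_n; here n = 13. So P = C_13 = 742900.
Non-crossing handshake pairings of 2n people are counted by C_n; 24 people gives n = 12. So Q = C_12 = 208012.
A rooted plane tree with 10 edges has 11 nodes, and the count is C_10. So R = C_10 = 16796.
P − Q − R = 742900 − 208012 − 16796 = 518092.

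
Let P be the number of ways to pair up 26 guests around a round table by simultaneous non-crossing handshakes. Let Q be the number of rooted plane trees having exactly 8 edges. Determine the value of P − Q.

741470

Non-crossing handshake pairings of 2n people are counted by C_n; 26 people gives n = 13. So P = C_13 = 742900.
A rooted plane tree with 8 edges has 9 nodes, and the count is C_8. So Q = C_8 = 1430.
P − Q = 742900 − 1430 = 741470.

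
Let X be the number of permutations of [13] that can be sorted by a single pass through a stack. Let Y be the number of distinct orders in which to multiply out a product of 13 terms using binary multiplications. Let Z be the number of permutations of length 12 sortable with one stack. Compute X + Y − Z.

By Knuth's characterisation, the stack-sortable permutations of length 13 are the 231-avoiders, numbering C_13. So X = C_13 = 742900.
Ways to associate a product of 13 factors correspond to binary trees on 13 leaves, so the count is C_12. So Y = C_12 = 208012.
By Knuth's characterisation, the stack-sortable permutations of length 12 are the 231-avoiders, numbering C_12. So Z = C_12 = 208012.
X + Y − Z = 742900 + 208012 − 208012 = 742900.

742900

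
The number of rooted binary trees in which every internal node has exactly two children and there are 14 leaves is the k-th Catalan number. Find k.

13

A full binary tree with L leaves has L−1 internal nodes and is counted by C_{L−1}; L = 14 gives C_13.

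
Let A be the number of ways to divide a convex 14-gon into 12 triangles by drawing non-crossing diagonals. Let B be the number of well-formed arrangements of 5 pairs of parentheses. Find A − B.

The number of triangulations of a 14-gon is the Catalan number C_12 (index = sides − 2). So A = C_12 = 208012.
With 5 pairs the number of balanced bracket strings is the Catalan number C_5. So B = C_5 = 42.
A − B = 208012 − 42 = 207970.

207970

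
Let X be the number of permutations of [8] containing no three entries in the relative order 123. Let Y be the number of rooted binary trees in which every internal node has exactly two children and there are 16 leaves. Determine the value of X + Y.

9696275

Permutations of [n] avoiding any single length-3 pattern are counted by C_n; here n = 8. So X = C_8 = 1430.
Full binary trees with 16 leaves have 16−1 = 15 internal nodes, so there are C_15 of them. So Y = C_15 = 9694845.
X + Y = 1430 + 9694845 = 9696275.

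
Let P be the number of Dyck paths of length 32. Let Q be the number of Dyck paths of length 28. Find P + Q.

Paths of 16 up- and 16 down-steps that never dip below the axis are Dyck paths; their count is C_16. So P = C_16 = 35357670.
A Dyck path with 14 up-steps and 14 down-steps has semilength 14, so there are C_14 of them. So Q = C_14 = 2674440.
P + Q = 35357670 + 2674440 = 38032110.

38032110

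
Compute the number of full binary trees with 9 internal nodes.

4862

The number of full binary trees on 9 internal nodes is the Catalan number C_9.
C_9 = C_8 · 2(2·8+1)/(8+2) = 1430 · 34/10 = 4862.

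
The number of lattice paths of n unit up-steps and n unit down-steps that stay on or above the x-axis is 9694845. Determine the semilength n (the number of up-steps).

Dyck paths of semilength n are counted by C_n, and C_15 = 9694845.

15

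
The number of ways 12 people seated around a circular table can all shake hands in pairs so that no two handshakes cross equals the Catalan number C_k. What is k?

6

With 12 = 2·6 people, non-crossing handshake pairings are non-crossing perfect matchings on a circle, counted by C_6.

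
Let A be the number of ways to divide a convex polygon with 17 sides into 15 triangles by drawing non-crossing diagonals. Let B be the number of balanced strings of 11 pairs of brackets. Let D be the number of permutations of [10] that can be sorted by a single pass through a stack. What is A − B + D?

9652855

The number of triangulations of a 17-gon is the Catalan number C_15 (index = sides − 2). So A = C_15 = 9694845.
A balanced arrangement of 11 bracket pairs is a Dyck word of semilength 11, so the count is C_11. So B = C_11 = 58786.
Stack-sortable permutations are exactly the 231-avoiding ones, counted by C_n; here n = 10. So D = C_10 = 16796.
A − B + D = 9694845 − 58786 + 16796 = 9652855.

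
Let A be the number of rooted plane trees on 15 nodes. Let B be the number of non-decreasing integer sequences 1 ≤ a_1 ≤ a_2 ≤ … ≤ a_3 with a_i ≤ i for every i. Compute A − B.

2674435

A rooted plane tree on 15 nodes has 14 edges, and such trees are counted by C_14. So A = C_14 = 2674440.
Weakly increasing sequences with a_i ≤ i biject with Dyck paths of semilength 3, so there are C_3. So B = C_3 = 5.
A − B = 2674440 − 5 = 2674435.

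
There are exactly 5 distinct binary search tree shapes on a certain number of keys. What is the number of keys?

3

Binary search tree shapes on n keys are counted by C_n; 5 = C_3.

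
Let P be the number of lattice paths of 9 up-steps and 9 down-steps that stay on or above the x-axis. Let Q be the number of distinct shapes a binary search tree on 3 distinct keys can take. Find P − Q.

4857

Dyck paths of semilength n (length 2n) are counted by C_n; here n = 9. So P = C_9 = 4862.
Binary trees (left/right distinguished) on n nodes are counted by C_n; here n = 3. So Q = C_3 = 5.
P − Q = 4862 − 5 = 4857.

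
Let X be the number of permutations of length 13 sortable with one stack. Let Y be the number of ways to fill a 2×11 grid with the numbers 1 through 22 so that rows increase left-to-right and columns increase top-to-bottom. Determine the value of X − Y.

By Knuth's characterisation, the stack-sortable permutations of length 13 are the 231-avoiders, numbering C_13. So X = C_13 = 742900.
Standard Young tableaux of shape 2×n are counted by C_n; here n = 11. So Y = C_11 = 58786.
X − Y = 742900 − 58786 = 684114.

684114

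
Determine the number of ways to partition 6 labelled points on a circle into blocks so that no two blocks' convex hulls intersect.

Non-crossing partitions of an n-element set are counted by C_n; here n = 6.
C_6 = 132.

132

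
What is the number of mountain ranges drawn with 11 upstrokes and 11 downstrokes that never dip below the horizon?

58786

Dyck paths of semilength n (length 2n) are counted by C_n; here n = 11.
C_11 = C(22,11)/12 = 705432/12 = 58786.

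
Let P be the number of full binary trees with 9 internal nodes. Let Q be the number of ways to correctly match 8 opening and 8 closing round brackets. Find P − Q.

The number of full binary trees on 9 internal nodes is the Catalan number C_9. So P = C_9 = 4862.
Balanced strings of n pairs of brackets are counted by C_n; here n = 8. So Q = C_8 = 1430.
P − Q = 4862 − 1430 = 3432.

3432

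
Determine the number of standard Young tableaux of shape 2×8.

1430

Standard Young tableaux of shape 2×n are counted by C_n; here n = 8.
C_8 = 1430.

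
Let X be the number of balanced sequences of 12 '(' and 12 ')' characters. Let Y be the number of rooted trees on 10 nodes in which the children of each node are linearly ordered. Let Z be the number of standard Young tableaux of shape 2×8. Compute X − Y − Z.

With 12 pairs the number of balanced bracket strings is the Catalan number C_12. So X = C_12 = 208012.
Rooted ordered (plane) trees on m nodes have m−1 edges and are counted by C_{m−1}; m = 10 gives C_9. So Y = C_9 = 4862.
By the hook-length formula (or a Dyck-path bijection), SYT of shape 2×8 number C_8. So Z = C_8 = 1430.
X − Y − Z = 208012 − 4862 − 1430 = 201720.

201720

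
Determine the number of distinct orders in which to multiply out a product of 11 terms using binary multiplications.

16796

Parenthesizations of m factors correspond to full binary trees with m leaves, counted by C_{m−1}; m = 11 gives C_10.
C_10 = 16796.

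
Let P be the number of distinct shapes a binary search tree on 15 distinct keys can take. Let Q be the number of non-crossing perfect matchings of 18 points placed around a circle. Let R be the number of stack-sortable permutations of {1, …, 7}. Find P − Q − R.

Rooted binary trees with 15 nodes (each child slot possibly empty) number C_15. So P = C_15 = 9694845.
Non-crossing perfect matchings of 2n points on a circle are counted by C_n; with 18 points, n = 9. So Q = C_9 = 4862.
By Knuth's characterisation, the stack-sortable permutations of length 7 are the 231-avoiders, numbering C_7. So R = C_7 = 429.
P − Q − R = 9694845 − 4862 − 429 = 9689554.

9689554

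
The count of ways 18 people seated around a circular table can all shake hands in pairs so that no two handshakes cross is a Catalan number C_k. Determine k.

9

With 18 = 2·9 people, non-crossing handshake pairings are non-crossing perfect matchings on a circle, counted by C_9.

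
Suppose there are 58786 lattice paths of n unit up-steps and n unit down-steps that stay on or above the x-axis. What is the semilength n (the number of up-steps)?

Dyck paths of semilength n are counted by C_n. The Catalan number equal to 58786 is C_11.

11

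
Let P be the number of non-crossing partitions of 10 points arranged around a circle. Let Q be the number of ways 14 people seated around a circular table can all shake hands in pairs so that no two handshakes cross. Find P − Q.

16367

The non-crossing partitions of [10] form a lattice of size C_10. So P = C_10 = 16796.
Non-crossing handshake pairings of 2n people are counted by C_n; 14 people gives n = 7. So Q = C_7 = 429.
P − Q = 16796 − 429 = 16367.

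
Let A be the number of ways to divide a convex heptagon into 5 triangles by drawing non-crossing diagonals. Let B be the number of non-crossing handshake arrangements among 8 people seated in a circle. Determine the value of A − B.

28

The number of triangulations of a 7-gon is the Catalan number C_5 (index = sides − 2). So A = C_5 = 42.
Non-crossing handshake pairings of 2n people are counted by C_n; 8 people gives n = 4. So B = C_4 = 14.
A − B = 42 − 14 = 28.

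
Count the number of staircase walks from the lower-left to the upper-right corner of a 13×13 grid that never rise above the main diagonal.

742900

Sub-diagonal monotone paths from (0,0) to (13,13) biject with Dyck paths of semilength 13, giving C_13.
C_13 = 742900.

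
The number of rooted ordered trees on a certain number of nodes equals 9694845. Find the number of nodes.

Rooted ordered trees on m nodes are counted by C_{m−1}, and C_15 = 9694845.
So the index is 15, and the number of nodes is 15 + 1 = 16.

16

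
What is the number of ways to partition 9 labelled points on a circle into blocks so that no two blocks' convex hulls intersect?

4862

The non-crossing partitions of [9] form a lattice of size C_9.
C_9 = C(18,9)/10 = 48620/10 = 4862.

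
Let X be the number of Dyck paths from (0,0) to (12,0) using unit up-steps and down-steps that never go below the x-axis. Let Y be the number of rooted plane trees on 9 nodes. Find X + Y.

Paths of 6 up- and 6 down-steps that never dip below the axis are Dyck paths; their count is C_6. So X = C_6 = 132.
A rooted plane tree on 9 nodes has 8 edges, and such trees are counted by C_8. So Y = C_8 = 1430.
X + Y = 132 + 1430 = 1562.

1562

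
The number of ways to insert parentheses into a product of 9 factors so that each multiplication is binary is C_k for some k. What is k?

8

Parenthesizations of m factors correspond to full binary trees with m leaves, counted by C_{m−1}; m = 9 gives C_8.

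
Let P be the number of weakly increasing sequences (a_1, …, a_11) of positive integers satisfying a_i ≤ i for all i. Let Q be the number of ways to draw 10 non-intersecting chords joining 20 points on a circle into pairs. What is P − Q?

41990

Weakly increasing sequences with a_i ≤ i biject with Dyck paths of semilength 11, so there are C_11. So P = C_11 = 58786.
Pairing 20 circle points by 10 non-crossing chords gives C_10 matchings. So Q = C_10 = 16796.
P − Q = 58786 − 16796 = 41990.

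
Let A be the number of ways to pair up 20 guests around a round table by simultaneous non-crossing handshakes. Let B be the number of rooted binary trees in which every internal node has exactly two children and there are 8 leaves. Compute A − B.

With 20 = 2·10 people, non-crossing handshake pairings are non-crossing perfect matchings on a circle, counted by C_10. So A = C_10 = 16796.
A full binary tree with L leaves has L−1 internal nodes and is counted by C_{L−1}; L = 8 gives C_7. So B = C_7 = 429.
A − B = 16796 − 429 = 16367.

16367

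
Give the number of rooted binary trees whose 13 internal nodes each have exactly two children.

The number of full binary trees on 13 internal nodes is the Catalan number C_13.
C_13 = C(26,13)/14 = 10400600/14 = 742900.

742900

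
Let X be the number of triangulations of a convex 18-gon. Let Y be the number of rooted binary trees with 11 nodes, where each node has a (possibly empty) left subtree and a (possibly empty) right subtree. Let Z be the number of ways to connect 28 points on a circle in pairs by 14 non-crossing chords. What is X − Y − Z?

32624444

A convex 18-gon is triangulated into 16 triangles, and the number of such triangulations is the Catalan number C_{18−2} = C_16. So X = C_16 = 35357670.
Binary trees (left/right distinguished) on n nodes are counted by C_n; here n = 11. So Y = C_11 = 58786.
Pairing 28 circle points by 14 non-crossing chords gives C_14 matchings. So Z = C_14 = 2674440.
X − Y − Z = 35357670 − 58786 − 2674440 = 32624444.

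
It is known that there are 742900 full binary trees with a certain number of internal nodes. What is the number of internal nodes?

Full binary trees with n internal nodes are counted by C_n. The Catalan number equal to 742900 is C_13.

13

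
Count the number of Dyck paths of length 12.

132

A Dyck path with 6 up-steps and 6 down-steps has semilength 6, so there are C_6 of them.
C_6 = 132.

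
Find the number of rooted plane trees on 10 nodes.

4862

Rooted ordered (plane) trees on m nodes have m−1 edges and are counted by C_{m−1}; m = 10 gives C_9.
C_9 = C(18,9)/10 = 48620/10 = 4862.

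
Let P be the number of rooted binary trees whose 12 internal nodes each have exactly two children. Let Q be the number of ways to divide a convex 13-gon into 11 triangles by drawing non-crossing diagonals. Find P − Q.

The number of full binary trees on 12 internal nodes is the Catalan number C_12. So P = C_12 = 208012.
Triangulations of a convex m-gon are counted by C_{m−2}; with m = 13 this is C_11. So Q = C_11 = 58786.
P − Q = 208012 − 58786 = 149226.

149226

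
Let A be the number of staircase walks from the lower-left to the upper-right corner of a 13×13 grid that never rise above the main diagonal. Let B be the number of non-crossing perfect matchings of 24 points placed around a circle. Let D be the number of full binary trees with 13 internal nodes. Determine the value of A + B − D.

208012

Monotone paths in an n×n grid that stay weakly below the diagonal are counted by C_n; here n = 13. So A = C_13 = 742900.
Non-crossing perfect matchings of 2n points on a circle are counted by C_n; with 24 points, n = 12. So B = C_12 = 208012.
Full binary trees with n internal nodes are counted by C_n; here n = 13. So D = C_13 = 742900.
A + B − D = 742900 + 208012 − 742900 = 208012.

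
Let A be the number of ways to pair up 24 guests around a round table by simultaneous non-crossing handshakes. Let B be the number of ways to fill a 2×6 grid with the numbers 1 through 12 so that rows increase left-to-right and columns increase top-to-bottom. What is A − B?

207880

With 24 = 2·12 people, non-crossing handshake pairings are non-crossing perfect matchings on a circle, counted by C_12. So A = C_12 = 208012.
By the hook-length formula (or a Dyck-path bijection), SYT of shape 2×6 number C_6. So B = C_6 = 132.
A − B = 208012 − 132 = 207880.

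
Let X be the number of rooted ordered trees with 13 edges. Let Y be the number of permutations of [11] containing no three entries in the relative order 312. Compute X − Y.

684114

Rooted ordered trees with n edges are counted by C_n; here n = 13. So X = C_13 = 742900.
For any fixed pattern of length 3, the pattern-avoiding permutations of [11] number C_11. So Y = C_11 = 58786.
X − Y = 742900 − 58786 = 684114.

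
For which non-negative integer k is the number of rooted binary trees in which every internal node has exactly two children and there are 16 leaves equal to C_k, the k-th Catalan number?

Full binary trees with 16 leaves have 16−1 = 15 internal nodes, so there are C_15 of them.

15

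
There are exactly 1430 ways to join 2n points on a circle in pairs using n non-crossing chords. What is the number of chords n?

8

Non-crossing pairings of 2n points on a circle are counted by C_n; 1430 = C_8.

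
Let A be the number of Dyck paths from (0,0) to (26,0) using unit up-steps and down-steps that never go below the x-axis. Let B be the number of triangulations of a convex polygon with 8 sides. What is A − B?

Dyck paths of semilength n (length 2n) are counted by C_n; here n = 13. So A = C_13 = 742900.
Triangulations of a convex m-gon are counted by C_{m−2}; with m = 8 this is C_6. So B = C_6 = 132.
A − B = 742900 − 132 = 742768.

742768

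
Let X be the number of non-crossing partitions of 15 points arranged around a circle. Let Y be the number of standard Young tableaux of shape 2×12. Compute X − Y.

9486833

Non-crossing partitions of an n-element set are counted by C_n; here n = 15. So X = C_15 = 9694845.
Standard Young tableaux of shape 2×n are counted by C_n; here n = 12. So Y = C_12 = 208012.
X − Y = 9694845 − 208012 = 9486833.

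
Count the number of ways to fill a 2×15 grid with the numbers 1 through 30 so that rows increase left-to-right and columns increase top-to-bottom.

Standard Young tableaux of shape 2×n are counted by C_n; here n = 15.
C_15 = 9694845.

9694845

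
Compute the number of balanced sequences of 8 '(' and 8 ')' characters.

A balanced arrangement of 8 bracket pairs is a Dyck word of semilength 8, so the count is C_8.
C_8 = C(16,8)/9 = 12870/9 = 1430.

1430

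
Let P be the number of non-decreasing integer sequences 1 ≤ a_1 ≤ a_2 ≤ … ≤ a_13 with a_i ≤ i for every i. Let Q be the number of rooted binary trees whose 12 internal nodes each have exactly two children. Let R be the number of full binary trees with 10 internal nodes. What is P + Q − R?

Such sub-staircase sequences of length n are counted by C_n; here n = 13. So P = C_13 = 742900.
Full binary trees with n internal nodes are counted by C_n; here n = 12. So Q = C_12 = 208012.
The number of full binary trees on 10 internal nodes is the Catalan number C_10. So R = C_10 = 16796.
P + Q − R = 742900 + 208012 − 16796 = 934116.

934116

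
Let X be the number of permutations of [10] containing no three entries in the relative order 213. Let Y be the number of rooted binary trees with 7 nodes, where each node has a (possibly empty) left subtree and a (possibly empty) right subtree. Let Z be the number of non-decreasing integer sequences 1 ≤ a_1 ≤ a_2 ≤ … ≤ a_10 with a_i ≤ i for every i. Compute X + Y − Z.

Permutations of [n] avoiding any single length-3 pattern are counted by C_n; here n = 10. So X = C_10 = 16796.
Rooted binary trees with 7 nodes (each child slot possibly empty) number C_7. So Y = C_7 = 429.
Weakly increasing sequences with a_i ≤ i biject with Dyck paths of semilength 10, so there are C_10. So Z = C_10 = 16796.
X + Y − Z = 16796 + 429 − 16796 = 429.

429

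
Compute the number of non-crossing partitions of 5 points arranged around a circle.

The non-crossing partitions of [5] form a lattice of size C_5.
C_5 = 42.

42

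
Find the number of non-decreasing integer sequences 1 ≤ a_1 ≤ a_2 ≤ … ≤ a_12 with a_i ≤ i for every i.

Such sub-staircase sequences of length n are counted by C_n; here n = 12.
C_12 = C_11 · 2(2·11+1)/(11+2) = 58786 · 46/13 = 208012.

208012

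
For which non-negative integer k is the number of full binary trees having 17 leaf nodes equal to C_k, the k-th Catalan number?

16

Full binary trees with 17 leaves have 17−1 = 16 internal nodes, so there are C_16 of them.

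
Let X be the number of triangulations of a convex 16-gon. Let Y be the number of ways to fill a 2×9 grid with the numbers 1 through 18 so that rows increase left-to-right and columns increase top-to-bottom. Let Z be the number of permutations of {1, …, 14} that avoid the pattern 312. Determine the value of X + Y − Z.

4862

A convex 16-gon is triangulated into 14 triangles, and the number of such triangulations is the Catalan number C_{16−2} = C_14. So X = C_14 = 2674440.
By the hook-length formula (or a Dyck-path bijection), SYT of shape 2×9 number C_9. So Y = C_9 = 4862.
For any fixed pattern of length 3, the pattern-avoiding permutations of [14] number C_14. So Z = C_14 = 2674440.
X + Y − Z = 2674440 + 4862 − 2674440 = 4862.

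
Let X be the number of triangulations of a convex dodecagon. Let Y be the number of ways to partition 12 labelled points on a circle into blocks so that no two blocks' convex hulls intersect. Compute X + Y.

224808

A convex 12-gon is triangulated into 10 triangles, and the number of such triangulations is the Catalan number C_{12−2} = C_10. So X = C_10 = 16796.
The non-crossing partitions of [12] form a lattice of size C_12. So Y = C_12 = 208012.
X + Y = 16796 + 208012 = 224808.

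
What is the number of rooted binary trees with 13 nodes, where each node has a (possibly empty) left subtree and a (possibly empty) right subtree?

742900

Binary trees (left/right distinguished) on n nodes are counted by C_n; here n = 13.
C_13 = C_12 · 2(2·12+1)/(12+2) = 208012 · 50/14 = 742900.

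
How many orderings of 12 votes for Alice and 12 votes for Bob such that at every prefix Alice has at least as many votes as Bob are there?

208012

Reading a vote for the leader as '(' and for the other as ')' turns such a sequence into a balanced string of 12 pairs, so the count is C_12.
C_12 = C(24,12)/13 = 2704156/13 = 208012.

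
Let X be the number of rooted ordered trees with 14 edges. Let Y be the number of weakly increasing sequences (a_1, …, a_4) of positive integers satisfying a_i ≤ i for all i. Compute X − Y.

Rooted ordered trees with n edges are counted by C_n; here n = 14. So X = C_14 = 2674440.
Such sub-staircase sequences of length n are counted by C_n; here n = 4. So Y = C_4 = 14.
X − Y = 2674440 − 14 = 2674426.

2674426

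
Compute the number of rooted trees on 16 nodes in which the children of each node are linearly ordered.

Rooted ordered (plane) trees on m nodes have m−1 edges and are counted by C_{m−1}; m = 16 gives C_15.
C_15 = C(30,15)/16 = 155117520/16 = 9694845.

9694845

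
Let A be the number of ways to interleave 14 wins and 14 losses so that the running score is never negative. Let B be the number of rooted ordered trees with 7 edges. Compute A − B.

2674011

Reading a vote for the leader as '(' and for the other as ')' turns such a sequence into a balanced string of 14 pairs, so the count is C_14. So A = C_14 = 2674440.
A rooted plane tree with 7 edges has 8 nodes, and the count is C_7. So B = C_7 = 429.
A − B = 2674440 − 429 = 2674011.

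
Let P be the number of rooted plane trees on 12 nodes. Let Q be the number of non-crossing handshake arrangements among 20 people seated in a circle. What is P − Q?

Rooted ordered (plane) trees on m nodes have m−1 edges and are counted by C_{m−1}; m = 12 gives C_11. So P = C_11 = 58786.
Non-crossing handshake pairings of 2n people are counted by C_n; 20 people gives n = 10. So Q = C_10 = 16796.
P − Q = 58786 − 16796 = 41990.

41990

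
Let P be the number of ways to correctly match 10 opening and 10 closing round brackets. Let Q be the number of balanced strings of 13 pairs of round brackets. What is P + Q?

759696

With 10 pairs the number of balanced bracket strings is the Catalan number C_10. So P = C_10 = 16796.
A balanced arrangement of 13 bracket pairs is a Dyck word of semilength 13, so the count is C_13. So Q = C_13 = 742900.
P + Q = 16796 + 742900 = 759696.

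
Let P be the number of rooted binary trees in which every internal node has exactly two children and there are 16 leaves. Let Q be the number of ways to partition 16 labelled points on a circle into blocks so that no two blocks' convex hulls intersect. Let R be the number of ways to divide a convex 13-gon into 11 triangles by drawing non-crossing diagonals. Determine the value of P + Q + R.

45111301

A full binary tree with L leaves has L−1 internal nodes and is counted by C_{L−1}; L = 16 gives C_15. So P = C_15 = 9694845.
The non-crossing partitions of [16] form a lattice of size C_16. So Q = C_16 = 35357670.
A convex 13-gon is triangulated into 11 triangles, and the number of such triangulations is the Catalan number C_{13−2} = C_11. So R = C_11 = 58786.
P + Q + R = 9694845 + 35357670 + 58786 = 45111301.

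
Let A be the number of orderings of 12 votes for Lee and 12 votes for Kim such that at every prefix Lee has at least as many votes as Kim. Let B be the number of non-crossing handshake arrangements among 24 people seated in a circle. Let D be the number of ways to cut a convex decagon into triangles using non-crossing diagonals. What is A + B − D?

Ballot sequences with n votes each where one side never trails are Dyck words, counted by C_n; here n = 12. So A = C_12 = 208012.
Non-crossing handshake pairings of 2n people are counted by C_n; 24 people gives n = 12. So B = C_12 = 208012.
The number of triangulations of a 10-gon is the Catalan number C_8 (index = sides − 2). So D = C_8 = 1430.
A + B − D = 208012 + 208012 − 1430 = 414594.

414594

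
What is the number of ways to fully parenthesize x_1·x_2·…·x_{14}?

Ways to associate a product of 14 factors correspond to binary trees on 14 leaves, so the count is C_13.
C_13 = 742900.

742900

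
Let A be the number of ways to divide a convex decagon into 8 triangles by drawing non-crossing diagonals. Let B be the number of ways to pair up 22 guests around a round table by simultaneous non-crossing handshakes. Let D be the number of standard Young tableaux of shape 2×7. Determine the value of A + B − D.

Triangulations of a convex m-gon are counted by C_{m−2}; with m = 10 this is C_8. So A = C_8 = 1430.
Non-crossing handshake pairings of 2n people are counted by C_n; 22 people gives n = 11. So B = C_11 = 58786.
By the hook-length formula (or a Dyck-path bijection), SYT of shape 2×7 number C_7. So D = C_7 = 429.
A + B − D = 1430 + 58786 − 429 = 59787.

59787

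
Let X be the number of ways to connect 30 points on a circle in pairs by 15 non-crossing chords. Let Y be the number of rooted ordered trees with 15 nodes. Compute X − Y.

7020405

Non-crossing perfect matchings of 2n points on a circle are counted by C_n; with 30 points, n = 15. So X = C_15 = 9694845.
Rooted ordered (plane) trees on m nodes have m−1 edges and are counted by C_{m−1}; m = 15 gives C_14. So Y = C_14 = 2674440.
X − Y = 9694845 − 2674440 = 7020405.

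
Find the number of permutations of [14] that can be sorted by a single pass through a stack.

2674440

By Knuth's characterisation, the stack-sortable permutations of length 14 are the 231-avoiders, numbering C_14.
C_14 = C(28,14)/15 = 40116600/15 = 2674440.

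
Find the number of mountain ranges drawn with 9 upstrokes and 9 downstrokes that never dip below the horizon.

Dyck paths of semilength n (length 2n) are counted by C_n; here n = 9.
C_9 = C(18,9)/10 = 48620/10 = 4862.

4862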